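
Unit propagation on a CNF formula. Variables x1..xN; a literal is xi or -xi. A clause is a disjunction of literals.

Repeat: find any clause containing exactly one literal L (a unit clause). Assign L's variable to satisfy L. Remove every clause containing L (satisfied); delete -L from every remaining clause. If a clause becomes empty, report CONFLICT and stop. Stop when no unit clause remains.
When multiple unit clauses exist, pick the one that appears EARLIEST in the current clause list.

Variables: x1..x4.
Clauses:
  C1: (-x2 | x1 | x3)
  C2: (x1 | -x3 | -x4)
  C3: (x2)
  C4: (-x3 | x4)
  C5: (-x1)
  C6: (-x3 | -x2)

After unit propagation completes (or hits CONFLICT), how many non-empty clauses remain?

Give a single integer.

Answer: 2

Derivation:
unit clause [2] forces x2=T; simplify:
  drop -2 from [-2, 1, 3] -> [1, 3]
  drop -2 from [-3, -2] -> [-3]
  satisfied 1 clause(s); 5 remain; assigned so far: [2]
unit clause [-1] forces x1=F; simplify:
  drop 1 from [1, 3] -> [3]
  drop 1 from [1, -3, -4] -> [-3, -4]
  satisfied 1 clause(s); 4 remain; assigned so far: [1, 2]
unit clause [3] forces x3=T; simplify:
  drop -3 from [-3, -4] -> [-4]
  drop -3 from [-3, 4] -> [4]
  drop -3 from [-3] -> [] (empty!)
  satisfied 1 clause(s); 3 remain; assigned so far: [1, 2, 3]
CONFLICT (empty clause)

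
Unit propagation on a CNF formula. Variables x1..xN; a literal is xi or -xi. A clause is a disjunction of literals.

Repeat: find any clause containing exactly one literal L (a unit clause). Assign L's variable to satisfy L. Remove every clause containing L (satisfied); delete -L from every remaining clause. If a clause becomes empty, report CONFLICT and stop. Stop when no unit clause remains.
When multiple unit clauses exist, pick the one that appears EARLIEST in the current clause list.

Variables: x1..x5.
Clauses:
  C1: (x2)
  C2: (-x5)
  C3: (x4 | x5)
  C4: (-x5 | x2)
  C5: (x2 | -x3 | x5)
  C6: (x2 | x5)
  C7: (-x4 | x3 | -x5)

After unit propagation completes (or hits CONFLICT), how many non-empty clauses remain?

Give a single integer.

Answer: 0

Derivation:
unit clause [2] forces x2=T; simplify:
  satisfied 4 clause(s); 3 remain; assigned so far: [2]
unit clause [-5] forces x5=F; simplify:
  drop 5 from [4, 5] -> [4]
  satisfied 2 clause(s); 1 remain; assigned so far: [2, 5]
unit clause [4] forces x4=T; simplify:
  satisfied 1 clause(s); 0 remain; assigned so far: [2, 4, 5]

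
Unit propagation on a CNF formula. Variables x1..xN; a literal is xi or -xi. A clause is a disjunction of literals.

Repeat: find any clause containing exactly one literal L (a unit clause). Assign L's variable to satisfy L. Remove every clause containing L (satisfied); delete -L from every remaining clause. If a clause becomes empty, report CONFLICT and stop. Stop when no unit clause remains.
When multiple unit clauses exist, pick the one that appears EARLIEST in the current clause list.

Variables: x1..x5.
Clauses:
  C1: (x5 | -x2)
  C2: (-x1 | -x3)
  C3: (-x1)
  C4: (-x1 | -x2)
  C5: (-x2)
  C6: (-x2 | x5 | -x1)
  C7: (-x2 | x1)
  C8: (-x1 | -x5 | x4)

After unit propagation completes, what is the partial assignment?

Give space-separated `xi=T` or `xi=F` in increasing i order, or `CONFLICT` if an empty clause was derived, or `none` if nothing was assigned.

unit clause [-1] forces x1=F; simplify:
  drop 1 from [-2, 1] -> [-2]
  satisfied 5 clause(s); 3 remain; assigned so far: [1]
unit clause [-2] forces x2=F; simplify:
  satisfied 3 clause(s); 0 remain; assigned so far: [1, 2]

Answer: x1=F x2=F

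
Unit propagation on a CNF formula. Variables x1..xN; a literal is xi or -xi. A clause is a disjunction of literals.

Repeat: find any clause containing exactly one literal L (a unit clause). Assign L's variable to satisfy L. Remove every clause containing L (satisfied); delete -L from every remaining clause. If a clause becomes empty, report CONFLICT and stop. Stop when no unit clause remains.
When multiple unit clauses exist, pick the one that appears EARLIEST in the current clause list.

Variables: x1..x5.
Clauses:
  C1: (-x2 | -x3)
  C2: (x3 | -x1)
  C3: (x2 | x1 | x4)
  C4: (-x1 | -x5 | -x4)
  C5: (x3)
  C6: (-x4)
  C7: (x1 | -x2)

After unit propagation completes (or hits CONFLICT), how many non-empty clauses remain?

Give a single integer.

Answer: 0

Derivation:
unit clause [3] forces x3=T; simplify:
  drop -3 from [-2, -3] -> [-2]
  satisfied 2 clause(s); 5 remain; assigned so far: [3]
unit clause [-2] forces x2=F; simplify:
  drop 2 from [2, 1, 4] -> [1, 4]
  satisfied 2 clause(s); 3 remain; assigned so far: [2, 3]
unit clause [-4] forces x4=F; simplify:
  drop 4 from [1, 4] -> [1]
  satisfied 2 clause(s); 1 remain; assigned so far: [2, 3, 4]
unit clause [1] forces x1=T; simplify:
  satisfied 1 clause(s); 0 remain; assigned so far: [1, 2, 3, 4]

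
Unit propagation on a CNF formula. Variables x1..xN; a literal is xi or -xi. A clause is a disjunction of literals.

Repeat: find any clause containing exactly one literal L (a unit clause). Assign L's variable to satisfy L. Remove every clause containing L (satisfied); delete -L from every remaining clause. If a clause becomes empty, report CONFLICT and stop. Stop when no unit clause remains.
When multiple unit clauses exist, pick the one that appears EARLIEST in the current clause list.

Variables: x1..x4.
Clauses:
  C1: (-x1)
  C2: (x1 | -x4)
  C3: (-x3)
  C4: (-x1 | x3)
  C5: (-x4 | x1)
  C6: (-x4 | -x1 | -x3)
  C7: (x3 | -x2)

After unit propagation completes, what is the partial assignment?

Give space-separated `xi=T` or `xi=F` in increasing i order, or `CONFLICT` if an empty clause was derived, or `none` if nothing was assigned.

unit clause [-1] forces x1=F; simplify:
  drop 1 from [1, -4] -> [-4]
  drop 1 from [-4, 1] -> [-4]
  satisfied 3 clause(s); 4 remain; assigned so far: [1]
unit clause [-4] forces x4=F; simplify:
  satisfied 2 clause(s); 2 remain; assigned so far: [1, 4]
unit clause [-3] forces x3=F; simplify:
  drop 3 from [3, -2] -> [-2]
  satisfied 1 clause(s); 1 remain; assigned so far: [1, 3, 4]
unit clause [-2] forces x2=F; simplify:
  satisfied 1 clause(s); 0 remain; assigned so far: [1, 2, 3, 4]

Answer: x1=F x2=F x3=F x4=F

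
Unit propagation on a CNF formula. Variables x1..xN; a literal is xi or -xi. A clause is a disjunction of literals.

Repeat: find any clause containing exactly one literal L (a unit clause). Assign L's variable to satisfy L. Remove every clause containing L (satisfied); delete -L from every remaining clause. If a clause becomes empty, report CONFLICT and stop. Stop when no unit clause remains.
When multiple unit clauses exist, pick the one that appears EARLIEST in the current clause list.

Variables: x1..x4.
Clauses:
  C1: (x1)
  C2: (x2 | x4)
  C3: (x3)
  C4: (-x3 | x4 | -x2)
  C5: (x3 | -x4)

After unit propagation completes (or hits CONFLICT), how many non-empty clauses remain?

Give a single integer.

Answer: 2

Derivation:
unit clause [1] forces x1=T; simplify:
  satisfied 1 clause(s); 4 remain; assigned so far: [1]
unit clause [3] forces x3=T; simplify:
  drop -3 from [-3, 4, -2] -> [4, -2]
  satisfied 2 clause(s); 2 remain; assigned so far: [1, 3]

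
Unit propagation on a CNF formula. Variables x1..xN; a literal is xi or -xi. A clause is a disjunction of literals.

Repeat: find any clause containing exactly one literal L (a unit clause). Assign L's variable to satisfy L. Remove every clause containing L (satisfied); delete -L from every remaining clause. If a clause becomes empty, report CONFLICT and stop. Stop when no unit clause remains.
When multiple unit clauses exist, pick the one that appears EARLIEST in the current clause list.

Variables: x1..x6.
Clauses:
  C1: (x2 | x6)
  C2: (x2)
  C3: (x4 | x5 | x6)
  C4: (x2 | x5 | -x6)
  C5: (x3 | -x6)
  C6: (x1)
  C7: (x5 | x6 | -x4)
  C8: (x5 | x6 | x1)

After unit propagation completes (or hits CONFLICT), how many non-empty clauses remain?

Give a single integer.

Answer: 3

Derivation:
unit clause [2] forces x2=T; simplify:
  satisfied 3 clause(s); 5 remain; assigned so far: [2]
unit clause [1] forces x1=T; simplify:
  satisfied 2 clause(s); 3 remain; assigned so far: [1, 2]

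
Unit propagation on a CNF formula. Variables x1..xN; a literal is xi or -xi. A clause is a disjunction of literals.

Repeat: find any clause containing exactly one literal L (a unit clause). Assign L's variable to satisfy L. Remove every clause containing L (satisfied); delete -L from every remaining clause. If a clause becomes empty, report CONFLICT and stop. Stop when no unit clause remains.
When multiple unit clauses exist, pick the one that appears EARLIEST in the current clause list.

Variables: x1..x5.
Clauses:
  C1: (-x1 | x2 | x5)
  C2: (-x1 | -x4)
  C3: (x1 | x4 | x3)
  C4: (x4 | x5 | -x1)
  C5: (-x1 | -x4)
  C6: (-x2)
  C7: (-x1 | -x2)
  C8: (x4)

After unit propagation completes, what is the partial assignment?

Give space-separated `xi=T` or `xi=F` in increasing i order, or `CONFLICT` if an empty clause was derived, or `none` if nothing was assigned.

Answer: x1=F x2=F x4=T

Derivation:
unit clause [-2] forces x2=F; simplify:
  drop 2 from [-1, 2, 5] -> [-1, 5]
  satisfied 2 clause(s); 6 remain; assigned so far: [2]
unit clause [4] forces x4=T; simplify:
  drop -4 from [-1, -4] -> [-1]
  drop -4 from [-1, -4] -> [-1]
  satisfied 3 clause(s); 3 remain; assigned so far: [2, 4]
unit clause [-1] forces x1=F; simplify:
  satisfied 3 clause(s); 0 remain; assigned so far: [1, 2, 4]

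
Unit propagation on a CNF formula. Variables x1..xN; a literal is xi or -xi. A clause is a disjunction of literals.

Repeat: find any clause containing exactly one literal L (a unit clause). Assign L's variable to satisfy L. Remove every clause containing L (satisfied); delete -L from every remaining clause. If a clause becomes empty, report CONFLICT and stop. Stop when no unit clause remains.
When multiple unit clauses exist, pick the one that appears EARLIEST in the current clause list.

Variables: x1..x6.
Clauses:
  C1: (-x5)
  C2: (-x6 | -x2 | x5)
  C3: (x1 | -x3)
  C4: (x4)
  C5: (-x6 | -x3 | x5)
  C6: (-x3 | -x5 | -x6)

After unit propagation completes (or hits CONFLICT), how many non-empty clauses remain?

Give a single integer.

unit clause [-5] forces x5=F; simplify:
  drop 5 from [-6, -2, 5] -> [-6, -2]
  drop 5 from [-6, -3, 5] -> [-6, -3]
  satisfied 2 clause(s); 4 remain; assigned so far: [5]
unit clause [4] forces x4=T; simplify:
  satisfied 1 clause(s); 3 remain; assigned so far: [4, 5]

Answer: 3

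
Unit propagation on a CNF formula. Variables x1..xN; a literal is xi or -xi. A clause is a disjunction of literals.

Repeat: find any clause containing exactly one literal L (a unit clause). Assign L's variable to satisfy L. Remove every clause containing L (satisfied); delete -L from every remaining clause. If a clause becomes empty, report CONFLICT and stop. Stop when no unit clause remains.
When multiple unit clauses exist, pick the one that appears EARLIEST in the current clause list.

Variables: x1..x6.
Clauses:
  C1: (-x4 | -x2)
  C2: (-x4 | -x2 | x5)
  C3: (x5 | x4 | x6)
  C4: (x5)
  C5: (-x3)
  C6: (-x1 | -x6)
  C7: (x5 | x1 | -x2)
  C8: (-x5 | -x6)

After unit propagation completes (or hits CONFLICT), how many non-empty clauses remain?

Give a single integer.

unit clause [5] forces x5=T; simplify:
  drop -5 from [-5, -6] -> [-6]
  satisfied 4 clause(s); 4 remain; assigned so far: [5]
unit clause [-3] forces x3=F; simplify:
  satisfied 1 clause(s); 3 remain; assigned so far: [3, 5]
unit clause [-6] forces x6=F; simplify:
  satisfied 2 clause(s); 1 remain; assigned so far: [3, 5, 6]

Answer: 1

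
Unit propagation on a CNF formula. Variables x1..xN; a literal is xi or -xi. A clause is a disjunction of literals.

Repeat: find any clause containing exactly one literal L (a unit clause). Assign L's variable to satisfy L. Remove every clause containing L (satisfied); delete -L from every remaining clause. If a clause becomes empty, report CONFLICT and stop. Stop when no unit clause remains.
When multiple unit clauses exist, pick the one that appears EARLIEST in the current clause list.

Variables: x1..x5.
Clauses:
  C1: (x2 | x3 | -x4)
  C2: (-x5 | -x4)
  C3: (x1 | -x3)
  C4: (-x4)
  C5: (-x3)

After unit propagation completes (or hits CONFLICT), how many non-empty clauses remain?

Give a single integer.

Answer: 0

Derivation:
unit clause [-4] forces x4=F; simplify:
  satisfied 3 clause(s); 2 remain; assigned so far: [4]
unit clause [-3] forces x3=F; simplify:
  satisfied 2 clause(s); 0 remain; assigned so far: [3, 4]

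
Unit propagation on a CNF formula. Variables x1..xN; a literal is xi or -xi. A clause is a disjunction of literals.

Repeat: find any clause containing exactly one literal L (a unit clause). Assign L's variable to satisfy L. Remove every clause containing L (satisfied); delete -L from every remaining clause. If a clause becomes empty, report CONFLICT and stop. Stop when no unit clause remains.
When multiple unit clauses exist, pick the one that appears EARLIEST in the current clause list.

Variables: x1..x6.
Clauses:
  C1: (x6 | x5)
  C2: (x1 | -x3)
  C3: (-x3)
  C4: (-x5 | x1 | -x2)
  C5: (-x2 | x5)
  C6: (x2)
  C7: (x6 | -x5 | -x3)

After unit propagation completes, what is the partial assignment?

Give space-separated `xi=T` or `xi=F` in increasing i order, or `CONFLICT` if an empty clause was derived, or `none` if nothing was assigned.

unit clause [-3] forces x3=F; simplify:
  satisfied 3 clause(s); 4 remain; assigned so far: [3]
unit clause [2] forces x2=T; simplify:
  drop -2 from [-5, 1, -2] -> [-5, 1]
  drop -2 from [-2, 5] -> [5]
  satisfied 1 clause(s); 3 remain; assigned so far: [2, 3]
unit clause [5] forces x5=T; simplify:
  drop -5 from [-5, 1] -> [1]
  satisfied 2 clause(s); 1 remain; assigned so far: [2, 3, 5]
unit clause [1] forces x1=T; simplify:
  satisfied 1 clause(s); 0 remain; assigned so far: [1, 2, 3, 5]

Answer: x1=T x2=T x3=F x5=T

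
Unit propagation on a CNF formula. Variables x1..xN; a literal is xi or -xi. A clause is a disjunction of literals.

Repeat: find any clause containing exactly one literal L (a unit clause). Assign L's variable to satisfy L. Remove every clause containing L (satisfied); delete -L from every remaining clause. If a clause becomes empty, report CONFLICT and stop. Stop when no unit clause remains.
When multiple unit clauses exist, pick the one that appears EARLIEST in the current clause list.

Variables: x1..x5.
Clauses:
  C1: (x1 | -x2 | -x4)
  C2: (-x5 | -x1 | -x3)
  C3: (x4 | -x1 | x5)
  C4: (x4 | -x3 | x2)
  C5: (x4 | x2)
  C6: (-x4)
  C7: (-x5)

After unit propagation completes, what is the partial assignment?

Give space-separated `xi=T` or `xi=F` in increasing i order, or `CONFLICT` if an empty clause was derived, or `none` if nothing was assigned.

unit clause [-4] forces x4=F; simplify:
  drop 4 from [4, -1, 5] -> [-1, 5]
  drop 4 from [4, -3, 2] -> [-3, 2]
  drop 4 from [4, 2] -> [2]
  satisfied 2 clause(s); 5 remain; assigned so far: [4]
unit clause [2] forces x2=T; simplify:
  satisfied 2 clause(s); 3 remain; assigned so far: [2, 4]
unit clause [-5] forces x5=F; simplify:
  drop 5 from [-1, 5] -> [-1]
  satisfied 2 clause(s); 1 remain; assigned so far: [2, 4, 5]
unit clause [-1] forces x1=F; simplify:
  satisfied 1 clause(s); 0 remain; assigned so far: [1, 2, 4, 5]

Answer: x1=F x2=T x4=F x5=F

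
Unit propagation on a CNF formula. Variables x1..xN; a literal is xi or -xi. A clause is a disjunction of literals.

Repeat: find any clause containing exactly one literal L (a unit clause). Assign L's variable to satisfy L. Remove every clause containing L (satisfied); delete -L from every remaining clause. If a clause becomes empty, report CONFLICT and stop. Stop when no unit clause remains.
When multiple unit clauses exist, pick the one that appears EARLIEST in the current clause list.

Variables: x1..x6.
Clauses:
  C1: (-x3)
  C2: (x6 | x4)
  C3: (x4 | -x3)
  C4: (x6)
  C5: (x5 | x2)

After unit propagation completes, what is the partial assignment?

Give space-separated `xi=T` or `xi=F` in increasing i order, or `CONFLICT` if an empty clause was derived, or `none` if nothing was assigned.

unit clause [-3] forces x3=F; simplify:
  satisfied 2 clause(s); 3 remain; assigned so far: [3]
unit clause [6] forces x6=T; simplify:
  satisfied 2 clause(s); 1 remain; assigned so far: [3, 6]

Answer: x3=F x6=T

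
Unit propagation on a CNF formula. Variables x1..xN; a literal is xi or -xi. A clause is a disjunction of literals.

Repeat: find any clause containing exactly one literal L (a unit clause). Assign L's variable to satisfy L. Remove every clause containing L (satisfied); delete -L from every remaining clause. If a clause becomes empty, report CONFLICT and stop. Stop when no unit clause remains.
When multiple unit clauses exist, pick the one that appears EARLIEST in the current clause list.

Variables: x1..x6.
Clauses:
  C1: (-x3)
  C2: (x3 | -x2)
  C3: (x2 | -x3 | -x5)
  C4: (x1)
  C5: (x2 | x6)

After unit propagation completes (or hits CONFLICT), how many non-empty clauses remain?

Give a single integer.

unit clause [-3] forces x3=F; simplify:
  drop 3 from [3, -2] -> [-2]
  satisfied 2 clause(s); 3 remain; assigned so far: [3]
unit clause [-2] forces x2=F; simplify:
  drop 2 from [2, 6] -> [6]
  satisfied 1 clause(s); 2 remain; assigned so far: [2, 3]
unit clause [1] forces x1=T; simplify:
  satisfied 1 clause(s); 1 remain; assigned so far: [1, 2, 3]
unit clause [6] forces x6=T; simplify:
  satisfied 1 clause(s); 0 remain; assigned so far: [1, 2, 3, 6]

Answer: 0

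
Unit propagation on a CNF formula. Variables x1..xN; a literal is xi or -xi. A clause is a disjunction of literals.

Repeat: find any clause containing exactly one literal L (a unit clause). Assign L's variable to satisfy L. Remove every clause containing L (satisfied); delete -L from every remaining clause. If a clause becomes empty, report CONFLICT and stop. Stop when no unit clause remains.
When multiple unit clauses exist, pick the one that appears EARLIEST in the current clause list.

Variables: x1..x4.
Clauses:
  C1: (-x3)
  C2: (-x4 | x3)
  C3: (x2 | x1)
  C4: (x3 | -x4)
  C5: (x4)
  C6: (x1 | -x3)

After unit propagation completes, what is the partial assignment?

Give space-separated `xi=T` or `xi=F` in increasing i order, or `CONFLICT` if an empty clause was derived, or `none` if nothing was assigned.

unit clause [-3] forces x3=F; simplify:
  drop 3 from [-4, 3] -> [-4]
  drop 3 from [3, -4] -> [-4]
  satisfied 2 clause(s); 4 remain; assigned so far: [3]
unit clause [-4] forces x4=F; simplify:
  drop 4 from [4] -> [] (empty!)
  satisfied 2 clause(s); 2 remain; assigned so far: [3, 4]
CONFLICT (empty clause)

Answer: CONFLICT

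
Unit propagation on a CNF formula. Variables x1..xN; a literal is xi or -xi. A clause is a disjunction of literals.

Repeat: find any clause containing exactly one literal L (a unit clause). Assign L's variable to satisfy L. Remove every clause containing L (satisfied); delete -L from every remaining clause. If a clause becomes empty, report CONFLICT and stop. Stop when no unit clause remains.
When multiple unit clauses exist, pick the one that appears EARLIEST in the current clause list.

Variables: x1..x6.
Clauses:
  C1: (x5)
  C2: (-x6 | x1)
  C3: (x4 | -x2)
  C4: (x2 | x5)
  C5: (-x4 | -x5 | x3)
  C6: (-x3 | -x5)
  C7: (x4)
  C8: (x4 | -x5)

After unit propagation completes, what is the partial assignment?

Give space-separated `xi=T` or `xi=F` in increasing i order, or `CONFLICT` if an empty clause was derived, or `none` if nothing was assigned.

Answer: CONFLICT

Derivation:
unit clause [5] forces x5=T; simplify:
  drop -5 from [-4, -5, 3] -> [-4, 3]
  drop -5 from [-3, -5] -> [-3]
  drop -5 from [4, -5] -> [4]
  satisfied 2 clause(s); 6 remain; assigned so far: [5]
unit clause [-3] forces x3=F; simplify:
  drop 3 from [-4, 3] -> [-4]
  satisfied 1 clause(s); 5 remain; assigned so far: [3, 5]
unit clause [-4] forces x4=F; simplify:
  drop 4 from [4, -2] -> [-2]
  drop 4 from [4] -> [] (empty!)
  drop 4 from [4] -> [] (empty!)
  satisfied 1 clause(s); 4 remain; assigned so far: [3, 4, 5]
CONFLICT (empty clause)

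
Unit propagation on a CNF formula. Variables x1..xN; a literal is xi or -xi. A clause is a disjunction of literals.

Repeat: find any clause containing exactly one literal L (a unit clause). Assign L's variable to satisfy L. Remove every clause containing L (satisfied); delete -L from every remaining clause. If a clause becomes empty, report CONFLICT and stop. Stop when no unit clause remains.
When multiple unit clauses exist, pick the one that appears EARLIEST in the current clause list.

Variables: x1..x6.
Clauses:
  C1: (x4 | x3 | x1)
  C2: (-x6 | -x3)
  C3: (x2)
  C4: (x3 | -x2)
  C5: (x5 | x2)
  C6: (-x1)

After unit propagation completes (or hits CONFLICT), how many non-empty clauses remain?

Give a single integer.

Answer: 0

Derivation:
unit clause [2] forces x2=T; simplify:
  drop -2 from [3, -2] -> [3]
  satisfied 2 clause(s); 4 remain; assigned so far: [2]
unit clause [3] forces x3=T; simplify:
  drop -3 from [-6, -3] -> [-6]
  satisfied 2 clause(s); 2 remain; assigned so far: [2, 3]
unit clause [-6] forces x6=F; simplify:
  satisfied 1 clause(s); 1 remain; assigned so far: [2, 3, 6]
unit clause [-1] forces x1=F; simplify:
  satisfied 1 clause(s); 0 remain; assigned so far: [1, 2, 3, 6]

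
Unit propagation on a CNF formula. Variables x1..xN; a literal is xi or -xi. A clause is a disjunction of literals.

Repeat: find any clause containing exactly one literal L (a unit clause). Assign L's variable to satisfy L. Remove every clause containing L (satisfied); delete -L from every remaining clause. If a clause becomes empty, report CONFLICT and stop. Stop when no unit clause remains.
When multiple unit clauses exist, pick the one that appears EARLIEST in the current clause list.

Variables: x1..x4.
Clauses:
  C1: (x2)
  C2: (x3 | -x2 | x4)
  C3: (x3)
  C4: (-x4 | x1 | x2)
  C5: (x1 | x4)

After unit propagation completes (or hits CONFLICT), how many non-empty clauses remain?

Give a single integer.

unit clause [2] forces x2=T; simplify:
  drop -2 from [3, -2, 4] -> [3, 4]
  satisfied 2 clause(s); 3 remain; assigned so far: [2]
unit clause [3] forces x3=T; simplify:
  satisfied 2 clause(s); 1 remain; assigned so far: [2, 3]

Answer: 1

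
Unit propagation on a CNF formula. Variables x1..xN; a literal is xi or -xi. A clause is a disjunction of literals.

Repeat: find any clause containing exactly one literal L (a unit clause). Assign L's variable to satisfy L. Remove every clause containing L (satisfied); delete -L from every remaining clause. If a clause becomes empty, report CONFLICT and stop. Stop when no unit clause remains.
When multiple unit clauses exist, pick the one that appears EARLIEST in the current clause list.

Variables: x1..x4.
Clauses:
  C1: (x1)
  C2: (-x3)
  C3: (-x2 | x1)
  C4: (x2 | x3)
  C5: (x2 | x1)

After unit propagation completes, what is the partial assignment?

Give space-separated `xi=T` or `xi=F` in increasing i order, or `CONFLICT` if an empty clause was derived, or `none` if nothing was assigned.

Answer: x1=T x2=T x3=F

Derivation:
unit clause [1] forces x1=T; simplify:
  satisfied 3 clause(s); 2 remain; assigned so far: [1]
unit clause [-3] forces x3=F; simplify:
  drop 3 from [2, 3] -> [2]
  satisfied 1 clause(s); 1 remain; assigned so far: [1, 3]
unit clause [2] forces x2=T; simplify:
  satisfied 1 clause(s); 0 remain; assigned so far: [1, 2, 3]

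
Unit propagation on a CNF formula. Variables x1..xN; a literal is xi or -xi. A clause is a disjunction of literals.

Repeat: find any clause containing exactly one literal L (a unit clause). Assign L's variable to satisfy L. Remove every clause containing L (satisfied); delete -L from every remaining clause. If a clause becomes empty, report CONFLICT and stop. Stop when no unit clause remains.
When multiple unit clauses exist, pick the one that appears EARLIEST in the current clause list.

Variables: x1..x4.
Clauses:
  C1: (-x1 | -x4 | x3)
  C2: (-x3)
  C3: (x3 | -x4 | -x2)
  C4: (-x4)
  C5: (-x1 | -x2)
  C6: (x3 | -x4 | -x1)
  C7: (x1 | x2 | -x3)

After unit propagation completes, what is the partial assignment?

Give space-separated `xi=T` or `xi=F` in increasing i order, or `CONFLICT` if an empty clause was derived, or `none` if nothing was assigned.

Answer: x3=F x4=F

Derivation:
unit clause [-3] forces x3=F; simplify:
  drop 3 from [-1, -4, 3] -> [-1, -4]
  drop 3 from [3, -4, -2] -> [-4, -2]
  drop 3 from [3, -4, -1] -> [-4, -1]
  satisfied 2 clause(s); 5 remain; assigned so far: [3]
unit clause [-4] forces x4=F; simplify:
  satisfied 4 clause(s); 1 remain; assigned so far: [3, 4]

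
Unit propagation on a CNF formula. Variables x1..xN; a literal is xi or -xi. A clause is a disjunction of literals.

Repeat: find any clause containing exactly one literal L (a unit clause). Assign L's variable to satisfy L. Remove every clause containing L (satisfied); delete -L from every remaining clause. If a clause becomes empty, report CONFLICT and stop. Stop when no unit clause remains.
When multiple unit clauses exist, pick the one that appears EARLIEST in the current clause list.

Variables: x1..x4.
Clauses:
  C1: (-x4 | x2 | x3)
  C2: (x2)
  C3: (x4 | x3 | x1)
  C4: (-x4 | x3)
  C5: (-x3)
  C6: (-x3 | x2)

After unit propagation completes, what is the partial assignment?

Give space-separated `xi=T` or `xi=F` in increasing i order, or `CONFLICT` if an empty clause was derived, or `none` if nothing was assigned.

Answer: x1=T x2=T x3=F x4=F

Derivation:
unit clause [2] forces x2=T; simplify:
  satisfied 3 clause(s); 3 remain; assigned so far: [2]
unit clause [-3] forces x3=F; simplify:
  drop 3 from [4, 3, 1] -> [4, 1]
  drop 3 from [-4, 3] -> [-4]
  satisfied 1 clause(s); 2 remain; assigned so far: [2, 3]
unit clause [-4] forces x4=F; simplify:
  drop 4 from [4, 1] -> [1]
  satisfied 1 clause(s); 1 remain; assigned so far: [2, 3, 4]
unit clause [1] forces x1=T; simplify:
  satisfied 1 clause(s); 0 remain; assigned so far: [1, 2, 3, 4]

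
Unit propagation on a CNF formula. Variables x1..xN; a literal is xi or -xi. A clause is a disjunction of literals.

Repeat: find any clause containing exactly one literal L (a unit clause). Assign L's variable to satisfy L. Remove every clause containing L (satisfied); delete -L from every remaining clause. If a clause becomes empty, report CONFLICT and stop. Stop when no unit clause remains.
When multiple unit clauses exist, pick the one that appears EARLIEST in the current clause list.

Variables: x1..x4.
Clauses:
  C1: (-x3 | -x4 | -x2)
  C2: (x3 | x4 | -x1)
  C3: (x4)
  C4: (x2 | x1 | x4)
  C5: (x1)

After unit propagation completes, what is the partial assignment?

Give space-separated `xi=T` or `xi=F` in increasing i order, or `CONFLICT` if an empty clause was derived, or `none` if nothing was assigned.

unit clause [4] forces x4=T; simplify:
  drop -4 from [-3, -4, -2] -> [-3, -2]
  satisfied 3 clause(s); 2 remain; assigned so far: [4]
unit clause [1] forces x1=T; simplify:
  satisfied 1 clause(s); 1 remain; assigned so far: [1, 4]

Answer: x1=T x4=T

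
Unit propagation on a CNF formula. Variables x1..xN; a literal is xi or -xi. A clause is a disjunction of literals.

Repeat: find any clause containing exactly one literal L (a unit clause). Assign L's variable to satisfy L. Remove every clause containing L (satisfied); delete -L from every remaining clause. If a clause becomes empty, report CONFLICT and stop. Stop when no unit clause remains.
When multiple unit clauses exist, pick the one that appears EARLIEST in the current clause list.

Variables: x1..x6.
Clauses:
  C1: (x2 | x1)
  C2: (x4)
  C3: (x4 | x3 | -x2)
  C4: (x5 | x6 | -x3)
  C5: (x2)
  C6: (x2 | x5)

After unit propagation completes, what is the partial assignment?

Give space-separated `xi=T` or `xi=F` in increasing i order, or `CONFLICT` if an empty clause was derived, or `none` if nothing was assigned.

unit clause [4] forces x4=T; simplify:
  satisfied 2 clause(s); 4 remain; assigned so far: [4]
unit clause [2] forces x2=T; simplify:
  satisfied 3 clause(s); 1 remain; assigned so far: [2, 4]

Answer: x2=T x4=T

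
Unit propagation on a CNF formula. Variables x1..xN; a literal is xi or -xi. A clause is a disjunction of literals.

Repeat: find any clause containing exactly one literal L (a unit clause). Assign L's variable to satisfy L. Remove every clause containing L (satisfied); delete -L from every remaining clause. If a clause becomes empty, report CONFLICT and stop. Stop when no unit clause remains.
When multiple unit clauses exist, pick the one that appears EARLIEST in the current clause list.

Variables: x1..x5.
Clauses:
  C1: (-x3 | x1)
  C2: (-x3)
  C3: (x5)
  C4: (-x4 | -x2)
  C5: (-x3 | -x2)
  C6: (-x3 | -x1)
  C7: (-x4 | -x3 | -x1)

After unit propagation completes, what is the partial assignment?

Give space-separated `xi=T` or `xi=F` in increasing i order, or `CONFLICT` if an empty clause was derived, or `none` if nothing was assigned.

Answer: x3=F x5=T

Derivation:
unit clause [-3] forces x3=F; simplify:
  satisfied 5 clause(s); 2 remain; assigned so far: [3]
unit clause [5] forces x5=T; simplify:
  satisfied 1 clause(s); 1 remain; assigned so far: [3, 5]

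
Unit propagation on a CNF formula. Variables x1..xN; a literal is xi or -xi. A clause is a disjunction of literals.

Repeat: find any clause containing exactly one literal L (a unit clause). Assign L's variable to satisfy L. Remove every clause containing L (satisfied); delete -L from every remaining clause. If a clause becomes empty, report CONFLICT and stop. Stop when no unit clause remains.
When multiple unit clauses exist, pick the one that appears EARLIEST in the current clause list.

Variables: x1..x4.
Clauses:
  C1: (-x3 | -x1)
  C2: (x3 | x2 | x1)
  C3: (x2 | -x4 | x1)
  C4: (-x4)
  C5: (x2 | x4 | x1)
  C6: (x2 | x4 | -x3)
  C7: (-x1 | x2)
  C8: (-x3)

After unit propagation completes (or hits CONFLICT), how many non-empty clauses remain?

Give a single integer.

unit clause [-4] forces x4=F; simplify:
  drop 4 from [2, 4, 1] -> [2, 1]
  drop 4 from [2, 4, -3] -> [2, -3]
  satisfied 2 clause(s); 6 remain; assigned so far: [4]
unit clause [-3] forces x3=F; simplify:
  drop 3 from [3, 2, 1] -> [2, 1]
  satisfied 3 clause(s); 3 remain; assigned so far: [3, 4]

Answer: 3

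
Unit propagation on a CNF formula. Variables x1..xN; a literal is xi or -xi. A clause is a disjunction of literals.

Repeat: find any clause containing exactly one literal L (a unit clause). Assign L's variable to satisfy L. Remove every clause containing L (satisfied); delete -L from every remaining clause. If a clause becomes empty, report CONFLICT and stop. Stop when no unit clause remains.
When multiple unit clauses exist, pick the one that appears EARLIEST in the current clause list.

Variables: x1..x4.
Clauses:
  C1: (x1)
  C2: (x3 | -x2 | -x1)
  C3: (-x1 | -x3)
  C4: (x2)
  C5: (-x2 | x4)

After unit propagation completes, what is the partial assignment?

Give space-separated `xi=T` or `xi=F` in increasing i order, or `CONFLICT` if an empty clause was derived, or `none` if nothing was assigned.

Answer: CONFLICT

Derivation:
unit clause [1] forces x1=T; simplify:
  drop -1 from [3, -2, -1] -> [3, -2]
  drop -1 from [-1, -3] -> [-3]
  satisfied 1 clause(s); 4 remain; assigned so far: [1]
unit clause [-3] forces x3=F; simplify:
  drop 3 from [3, -2] -> [-2]
  satisfied 1 clause(s); 3 remain; assigned so far: [1, 3]
unit clause [-2] forces x2=F; simplify:
  drop 2 from [2] -> [] (empty!)
  satisfied 2 clause(s); 1 remain; assigned so far: [1, 2, 3]
CONFLICT (empty clause)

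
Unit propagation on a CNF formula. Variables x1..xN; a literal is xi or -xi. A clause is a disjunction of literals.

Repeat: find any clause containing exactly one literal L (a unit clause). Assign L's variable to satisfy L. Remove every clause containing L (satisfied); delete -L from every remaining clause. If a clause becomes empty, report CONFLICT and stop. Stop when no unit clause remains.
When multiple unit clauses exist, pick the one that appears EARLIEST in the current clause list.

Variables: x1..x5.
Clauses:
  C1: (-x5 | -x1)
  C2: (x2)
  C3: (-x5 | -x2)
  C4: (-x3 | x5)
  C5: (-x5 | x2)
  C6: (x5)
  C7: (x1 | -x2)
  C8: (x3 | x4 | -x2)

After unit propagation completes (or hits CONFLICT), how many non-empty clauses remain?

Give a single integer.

unit clause [2] forces x2=T; simplify:
  drop -2 from [-5, -2] -> [-5]
  drop -2 from [1, -2] -> [1]
  drop -2 from [3, 4, -2] -> [3, 4]
  satisfied 2 clause(s); 6 remain; assigned so far: [2]
unit clause [-5] forces x5=F; simplify:
  drop 5 from [-3, 5] -> [-3]
  drop 5 from [5] -> [] (empty!)
  satisfied 2 clause(s); 4 remain; assigned so far: [2, 5]
CONFLICT (empty clause)

Answer: 3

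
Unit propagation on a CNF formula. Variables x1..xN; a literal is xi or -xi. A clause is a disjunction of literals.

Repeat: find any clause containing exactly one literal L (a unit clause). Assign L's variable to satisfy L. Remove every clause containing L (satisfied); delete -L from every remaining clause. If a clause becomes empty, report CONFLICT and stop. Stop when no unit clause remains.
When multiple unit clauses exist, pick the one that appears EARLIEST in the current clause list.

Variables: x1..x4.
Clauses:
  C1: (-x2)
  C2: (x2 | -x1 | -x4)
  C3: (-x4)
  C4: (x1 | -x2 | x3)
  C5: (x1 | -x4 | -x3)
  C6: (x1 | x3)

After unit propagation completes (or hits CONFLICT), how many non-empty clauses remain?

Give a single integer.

Answer: 1

Derivation:
unit clause [-2] forces x2=F; simplify:
  drop 2 from [2, -1, -4] -> [-1, -4]
  satisfied 2 clause(s); 4 remain; assigned so far: [2]
unit clause [-4] forces x4=F; simplify:
  satisfied 3 clause(s); 1 remain; assigned so far: [2, 4]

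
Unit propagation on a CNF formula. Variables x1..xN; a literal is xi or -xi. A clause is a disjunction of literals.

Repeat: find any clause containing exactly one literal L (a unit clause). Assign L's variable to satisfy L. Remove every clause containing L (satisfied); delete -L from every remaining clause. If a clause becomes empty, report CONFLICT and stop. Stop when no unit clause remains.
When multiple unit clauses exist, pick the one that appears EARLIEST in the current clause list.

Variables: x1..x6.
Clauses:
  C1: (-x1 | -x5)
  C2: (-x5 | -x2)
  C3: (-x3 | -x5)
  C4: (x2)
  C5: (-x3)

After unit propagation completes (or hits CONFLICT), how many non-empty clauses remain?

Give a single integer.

Answer: 0

Derivation:
unit clause [2] forces x2=T; simplify:
  drop -2 from [-5, -2] -> [-5]
  satisfied 1 clause(s); 4 remain; assigned so far: [2]
unit clause [-5] forces x5=F; simplify:
  satisfied 3 clause(s); 1 remain; assigned so far: [2, 5]
unit clause [-3] forces x3=F; simplify:
  satisfied 1 clause(s); 0 remain; assigned so far: [2, 3, 5]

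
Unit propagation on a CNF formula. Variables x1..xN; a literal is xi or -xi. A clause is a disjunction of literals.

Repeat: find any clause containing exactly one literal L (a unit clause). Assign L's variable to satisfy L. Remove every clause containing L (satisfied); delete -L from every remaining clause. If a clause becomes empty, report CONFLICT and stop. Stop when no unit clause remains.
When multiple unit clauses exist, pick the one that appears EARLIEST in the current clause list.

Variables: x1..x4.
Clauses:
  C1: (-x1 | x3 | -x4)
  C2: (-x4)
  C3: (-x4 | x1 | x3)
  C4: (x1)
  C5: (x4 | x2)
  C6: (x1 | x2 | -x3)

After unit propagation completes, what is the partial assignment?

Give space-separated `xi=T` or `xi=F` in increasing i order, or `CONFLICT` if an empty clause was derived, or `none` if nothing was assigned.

unit clause [-4] forces x4=F; simplify:
  drop 4 from [4, 2] -> [2]
  satisfied 3 clause(s); 3 remain; assigned so far: [4]
unit clause [1] forces x1=T; simplify:
  satisfied 2 clause(s); 1 remain; assigned so far: [1, 4]
unit clause [2] forces x2=T; simplify:
  satisfied 1 clause(s); 0 remain; assigned so far: [1, 2, 4]

Answer: x1=T x2=T x4=F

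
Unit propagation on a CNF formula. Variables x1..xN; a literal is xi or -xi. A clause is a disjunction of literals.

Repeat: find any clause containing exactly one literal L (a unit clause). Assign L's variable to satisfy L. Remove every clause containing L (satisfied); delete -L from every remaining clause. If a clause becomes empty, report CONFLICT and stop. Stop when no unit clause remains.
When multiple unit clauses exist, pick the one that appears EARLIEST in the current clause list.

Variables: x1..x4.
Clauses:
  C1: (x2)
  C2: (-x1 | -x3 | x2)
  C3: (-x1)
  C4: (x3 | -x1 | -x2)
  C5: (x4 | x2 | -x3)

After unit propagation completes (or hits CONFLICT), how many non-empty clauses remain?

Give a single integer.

unit clause [2] forces x2=T; simplify:
  drop -2 from [3, -1, -2] -> [3, -1]
  satisfied 3 clause(s); 2 remain; assigned so far: [2]
unit clause [-1] forces x1=F; simplify:
  satisfied 2 clause(s); 0 remain; assigned so far: [1, 2]

Answer: 0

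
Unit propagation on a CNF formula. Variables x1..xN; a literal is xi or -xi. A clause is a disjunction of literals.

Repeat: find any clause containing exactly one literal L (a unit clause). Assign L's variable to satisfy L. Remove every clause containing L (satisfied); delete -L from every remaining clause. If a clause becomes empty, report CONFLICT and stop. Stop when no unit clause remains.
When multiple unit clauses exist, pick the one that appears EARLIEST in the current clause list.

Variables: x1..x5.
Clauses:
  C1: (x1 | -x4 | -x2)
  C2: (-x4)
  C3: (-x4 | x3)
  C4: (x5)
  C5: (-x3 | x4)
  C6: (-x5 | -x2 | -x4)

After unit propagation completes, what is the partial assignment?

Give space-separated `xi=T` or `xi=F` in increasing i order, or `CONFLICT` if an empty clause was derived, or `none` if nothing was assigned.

unit clause [-4] forces x4=F; simplify:
  drop 4 from [-3, 4] -> [-3]
  satisfied 4 clause(s); 2 remain; assigned so far: [4]
unit clause [5] forces x5=T; simplify:
  satisfied 1 clause(s); 1 remain; assigned so far: [4, 5]
unit clause [-3] forces x3=F; simplify:
  satisfied 1 clause(s); 0 remain; assigned so far: [3, 4, 5]

Answer: x3=F x4=F x5=T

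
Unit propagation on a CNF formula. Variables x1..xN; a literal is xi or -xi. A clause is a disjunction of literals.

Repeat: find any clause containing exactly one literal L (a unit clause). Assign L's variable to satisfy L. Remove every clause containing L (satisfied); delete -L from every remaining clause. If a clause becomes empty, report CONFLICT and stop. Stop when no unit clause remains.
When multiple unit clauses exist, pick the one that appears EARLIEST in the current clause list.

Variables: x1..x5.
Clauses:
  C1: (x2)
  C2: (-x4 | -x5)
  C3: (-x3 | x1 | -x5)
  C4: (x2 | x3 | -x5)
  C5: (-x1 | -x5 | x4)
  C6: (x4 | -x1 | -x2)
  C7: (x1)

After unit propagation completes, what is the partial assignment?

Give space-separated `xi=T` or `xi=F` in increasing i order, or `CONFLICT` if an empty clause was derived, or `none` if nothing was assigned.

unit clause [2] forces x2=T; simplify:
  drop -2 from [4, -1, -2] -> [4, -1]
  satisfied 2 clause(s); 5 remain; assigned so far: [2]
unit clause [1] forces x1=T; simplify:
  drop -1 from [-1, -5, 4] -> [-5, 4]
  drop -1 from [4, -1] -> [4]
  satisfied 2 clause(s); 3 remain; assigned so far: [1, 2]
unit clause [4] forces x4=T; simplify:
  drop -4 from [-4, -5] -> [-5]
  satisfied 2 clause(s); 1 remain; assigned so far: [1, 2, 4]
unit clause [-5] forces x5=F; simplify:
  satisfied 1 clause(s); 0 remain; assigned so far: [1, 2, 4, 5]

Answer: x1=T x2=T x4=T x5=F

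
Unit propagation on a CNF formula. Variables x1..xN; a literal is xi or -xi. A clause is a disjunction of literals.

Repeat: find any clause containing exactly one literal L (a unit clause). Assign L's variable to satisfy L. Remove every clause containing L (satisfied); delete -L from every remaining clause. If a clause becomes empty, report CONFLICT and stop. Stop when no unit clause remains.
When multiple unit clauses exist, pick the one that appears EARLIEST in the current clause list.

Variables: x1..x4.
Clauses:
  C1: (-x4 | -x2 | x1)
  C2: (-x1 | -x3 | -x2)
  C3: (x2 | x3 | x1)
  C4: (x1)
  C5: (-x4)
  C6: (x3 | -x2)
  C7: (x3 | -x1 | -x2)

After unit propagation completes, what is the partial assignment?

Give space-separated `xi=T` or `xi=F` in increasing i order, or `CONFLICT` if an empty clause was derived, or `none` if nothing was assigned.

Answer: x1=T x4=F

Derivation:
unit clause [1] forces x1=T; simplify:
  drop -1 from [-1, -3, -2] -> [-3, -2]
  drop -1 from [3, -1, -2] -> [3, -2]
  satisfied 3 clause(s); 4 remain; assigned so far: [1]
unit clause [-4] forces x4=F; simplify:
  satisfied 1 clause(s); 3 remain; assigned so far: [1, 4]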